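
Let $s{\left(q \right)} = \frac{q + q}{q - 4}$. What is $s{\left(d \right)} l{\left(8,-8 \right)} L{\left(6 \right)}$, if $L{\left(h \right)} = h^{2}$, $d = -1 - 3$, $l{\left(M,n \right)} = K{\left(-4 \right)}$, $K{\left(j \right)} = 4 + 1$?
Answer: $180$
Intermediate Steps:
$K{\left(j \right)} = 5$
$l{\left(M,n \right)} = 5$
$d = -4$
$s{\left(q \right)} = \frac{2 q}{-4 + q}$
$s{\left(d \right)} l{\left(8,-8 \right)} L{\left(6 \right)} = 2 \left(-4\right) \frac{1}{-4 - 4} \cdot 5 \cdot 6^{2} = 2 \left(-4\right) \frac{1}{-8} \cdot 5 \cdot 36 = 2 \left(-4\right) \left(- \frac{1}{8}\right) 5 \cdot 36 = 1 \cdot 5 \cdot 36 = 5 \cdot 36 = 180$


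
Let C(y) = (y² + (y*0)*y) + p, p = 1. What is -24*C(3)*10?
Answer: -2400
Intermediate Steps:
C(y) = 1 + y² (C(y) = (y² + (y*0)*y) + 1 = (y² + 0*y) + 1 = (y² + 0) + 1 = y² + 1 = 1 + y²)
-24*C(3)*10 = -24*(1 + 3²)*10 = -24*(1 + 9)*10 = -24*10*10 = -240*10 = -2400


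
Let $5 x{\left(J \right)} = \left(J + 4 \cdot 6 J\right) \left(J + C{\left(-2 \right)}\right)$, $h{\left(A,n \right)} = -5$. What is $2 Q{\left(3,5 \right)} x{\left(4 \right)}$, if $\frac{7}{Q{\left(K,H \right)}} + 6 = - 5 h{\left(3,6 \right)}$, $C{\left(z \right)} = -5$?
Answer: $- \frac{280}{19} \approx -14.737$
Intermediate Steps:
$Q{\left(K,H \right)} = \frac{7}{19}$ ($Q{\left(K,H \right)} = \frac{7}{-6 - -25} = \frac{7}{-6 + 25} = \frac{7}{19}$)
$x{\left(J \right)} = 5 J \left(-5 + J\right)$ ($x{\left(J \right)} = \frac{\left(J + 4 \cdot 6 J\right) \left(J - 5\right)}{5} = \frac{\left(J + 24 J\right) \left(-5 + J\right)}{5} = \frac{25 J \left(-5 + J\right)}{5} = 5 J \left(-5 + J\right)$)
$2 Q{\left(3,5 \right)} x{\left(4 \right)} = 2 \cdot \frac{7}{19} \cdot 5 \cdot 4 \left(-5 + 4\right) = \frac{14 \cdot 5 \cdot 4 \left(-1\right)}{19} = \frac{14}{19} \left(-20\right) = - \frac{280}{19}$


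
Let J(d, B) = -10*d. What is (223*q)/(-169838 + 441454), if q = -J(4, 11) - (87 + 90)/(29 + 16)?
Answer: 120643/4074240 ≈ 0.029611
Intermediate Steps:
q = 541/15 (q = -(-10)*4 - (87 + 90)/(29 + 16) = -1*(-40) - 177/45 = 40 - 177/45 = 40 - 1*59/15 = 40 - 59/15 = 541/15 ≈ 36.067)
(223*q)/(-169838 + 441454) = (223*(541/15))/(-169838 + 441454) = (120643/15)/271616 = (120643/15)*(1/271616) = 120643/4074240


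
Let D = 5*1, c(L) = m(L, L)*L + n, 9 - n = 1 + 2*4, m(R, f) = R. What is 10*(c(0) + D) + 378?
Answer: 428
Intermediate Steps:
n = 0 (n = 9 - (1 + 2*4) = 9 - (1 + 8) = 9 - 1*9 = 9 - 9 = 0)
c(L) = L**2 (c(L) = L*L + 0 = L**2 + 0 = L**2)
D = 5
10*(c(0) + D) + 378 = 10*(0**2 + 5) + 378 = 10*(0 + 5) + 378 = 10*5 + 378 = 50 + 378 = 428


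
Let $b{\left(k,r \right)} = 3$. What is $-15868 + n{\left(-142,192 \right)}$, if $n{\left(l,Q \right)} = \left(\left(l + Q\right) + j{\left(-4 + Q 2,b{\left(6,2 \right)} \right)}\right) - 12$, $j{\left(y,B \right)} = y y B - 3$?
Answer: $417367$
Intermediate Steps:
$j{\left(y,B \right)} = -3 + B y^{2}$ ($j{\left(y,B \right)} = y^{2} B - 3 = B y^{2} - 3 = -3 + B y^{2}$)
$n{\left(l,Q \right)} = -15 + Q + l + 3 \left(-4 + 2 Q\right)^{2}$ ($n{\left(l,Q \right)} = \left(\left(l + Q\right) + \left(-3 + 3 \left(-4 + Q 2\right)^{2}\right)\right) - 12 = \left(\left(Q + l\right) + \left(-3 + 3 \left(-4 + 2 Q\right)^{2}\right)\right) - 12 = \left(-3 + Q + l + 3 \left(-4 + 2 Q\right)^{2}\right) - 12 = -15 + Q + l + 3 \left(-4 + 2 Q\right)^{2}$)
$-15868 + n{\left(-142,192 \right)} = -15868 + \left(-15 + 192 - 142 + 12 \left(-2 + 192\right)^{2}\right) = -15868 + \left(-15 + 192 - 142 + 12 \cdot 190^{2}\right) = -15868 + \left(-15 + 192 - 142 + 12 \cdot 36100\right) = -15868 + \left(-15 + 192 - 142 + 433200\right) = -15868 + 433235 = 417367$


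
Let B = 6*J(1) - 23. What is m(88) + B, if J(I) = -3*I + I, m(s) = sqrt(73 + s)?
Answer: -35 + sqrt(161) ≈ -22.311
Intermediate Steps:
J(I) = -2*I
B = -35 (B = 6*(-2*1) - 23 = 6*(-2) - 23 = -12 - 23 = -35)
m(88) + B = sqrt(73 + 88) - 35 = sqrt(161) - 35 = -35 + sqrt(161)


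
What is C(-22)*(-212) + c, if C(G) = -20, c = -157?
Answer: 4083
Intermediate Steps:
C(-22)*(-212) + c = -20*(-212) - 157 = 4240 - 157 = 4083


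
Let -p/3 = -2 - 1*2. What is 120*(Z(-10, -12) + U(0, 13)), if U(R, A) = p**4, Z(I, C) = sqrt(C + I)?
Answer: 2488320 + 120*I*sqrt(22) ≈ 2.4883e+6 + 562.85*I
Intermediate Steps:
p = 12 (p = -3*(-2 - 1*2) = -3*(-2 - 2) = -3*(-4) = 12)
U(R, A) = 20736 (U(R, A) = 12**4 = 20736)
120*(Z(-10, -12) + U(0, 13)) = 120*(sqrt(-12 - 10) + 20736) = 120*(sqrt(-22) + 20736) = 120*(I*sqrt(22) + 20736) = 120*(20736 + I*sqrt(22)) = 2488320 + 120*I*sqrt(22)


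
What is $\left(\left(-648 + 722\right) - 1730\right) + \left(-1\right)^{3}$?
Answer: $-1657$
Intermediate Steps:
$\left(\left(-648 + 722\right) - 1730\right) + \left(-1\right)^{3} = \left(74 - 1730\right) - 1 = -1656 - 1 = -1657$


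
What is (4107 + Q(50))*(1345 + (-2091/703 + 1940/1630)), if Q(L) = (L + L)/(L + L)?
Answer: 632294133432/114589 ≈ 5.5179e+6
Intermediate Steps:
Q(L) = 1 (Q(L) = (2*L)/((2*L)) = (2*L)*(1/(2*L)) = 1)
(4107 + Q(50))*(1345 + (-2091/703 + 1940/1630)) = (4107 + 1)*(1345 + (-2091/703 + 1940/1630)) = 4108*(1345 + (-2091*1/703 + 1940*(1/1630))) = 4108*(1345 + (-2091/703 + 194/163)) = 4108*(1345 - 204451/114589) = 4108*(153917754/114589) = 632294133432/114589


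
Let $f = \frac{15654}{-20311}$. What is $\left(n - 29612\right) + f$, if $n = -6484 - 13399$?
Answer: $- \frac{1005308599}{20311} \approx -49496.0$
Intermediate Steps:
$n = -19883$ ($n = -6484 - 13399 = -19883$)
$f = - \frac{15654}{20311}$ ($f = 15654 \left(- \frac{1}{20311}\right) = - \frac{15654}{20311} \approx -0.77072$)
$\left(n - 29612\right) + f = \left(-19883 - 29612\right) - \frac{15654}{20311} = -49495 - \frac{15654}{20311} = - \frac{1005308599}{20311}$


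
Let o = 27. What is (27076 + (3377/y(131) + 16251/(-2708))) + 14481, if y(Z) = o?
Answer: 3047187751/73116 ≈ 41676.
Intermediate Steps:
y(Z) = 27
(27076 + (3377/y(131) + 16251/(-2708))) + 14481 = (27076 + (3377/27 + 16251/(-2708))) + 14481 = (27076 + (3377*(1/27) + 16251*(-1/2708))) + 14481 = (27076 + (3377/27 - 16251/2708)) + 14481 = (27076 + 8706139/73116) + 14481 = 1988394955/73116 + 14481 = 3047187751/73116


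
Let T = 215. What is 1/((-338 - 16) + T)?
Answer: -1/139 ≈ -0.0071942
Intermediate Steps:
1/((-338 - 16) + T) = 1/((-338 - 16) + 215) = 1/(-354 + 215) = 1/(-139) = -1/139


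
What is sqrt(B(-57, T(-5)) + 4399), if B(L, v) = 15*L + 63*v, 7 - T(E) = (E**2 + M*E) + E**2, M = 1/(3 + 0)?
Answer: 2*sqrt(235) ≈ 30.659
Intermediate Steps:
M = 1/3 ≈ 0.33333
T(E) = 7 - 2*E**2 - E/3 (T(E) = 7 - ((E**2 + E/3) + E**2) = 7 - (2*E**2 + E/3) = 7 + (-2*E**2 - E/3) = 7 - 2*E**2 - E/3)
sqrt(B(-57, T(-5)) + 4399) = sqrt((15*(-57) + 63*(7 - 2*(-5)**2 - 1/3*(-5))) + 4399) = sqrt((-855 + 63*(7 - 2*25 + 5/3)) + 4399) = sqrt((-855 + 63*(7 - 50 + 5/3)) + 4399) = sqrt((-855 + 63*(-124/3)) + 4399) = sqrt((-855 - 2604) + 4399) = sqrt(-3459 + 4399) = sqrt(940) = 2*sqrt(235)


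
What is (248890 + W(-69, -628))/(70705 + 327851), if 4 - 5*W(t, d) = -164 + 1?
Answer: 1244617/1992780 ≈ 0.62456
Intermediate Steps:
W(t, d) = 167/5 (W(t, d) = ⅘ - (-164 + 1)/5 = ⅘ - ⅕*(-163) = ⅘ + 163/5 = 167/5)
(248890 + W(-69, -628))/(70705 + 327851) = (248890 + 167/5)/(70705 + 327851) = (1244617/5)/398556 = (1244617/5)*(1/398556) = 1244617/1992780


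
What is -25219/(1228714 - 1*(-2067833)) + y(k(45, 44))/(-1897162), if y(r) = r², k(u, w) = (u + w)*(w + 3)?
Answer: -57729139398961/6254083699614 ≈ -9.2306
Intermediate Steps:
k(u, w) = (3 + w)*(u + w) (k(u, w) = (u + w)*(3 + w) = (3 + w)*(u + w))
-25219/(1228714 - 1*(-2067833)) + y(k(45, 44))/(-1897162) = -25219/(1228714 - 1*(-2067833)) + (44² + 3*45 + 3*44 + 45*44)²/(-1897162) = -25219/(1228714 + 2067833) + (1936 + 135 + 132 + 1980)²*(-1/1897162) = -25219/3296547 + 4183²*(-1/1897162) = -25219*1/3296547 + 17497489*(-1/1897162) = -25219/3296547 - 17497489/1897162 = -57729139398961/6254083699614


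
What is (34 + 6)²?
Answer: 1600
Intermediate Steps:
(34 + 6)² = 40² = 1600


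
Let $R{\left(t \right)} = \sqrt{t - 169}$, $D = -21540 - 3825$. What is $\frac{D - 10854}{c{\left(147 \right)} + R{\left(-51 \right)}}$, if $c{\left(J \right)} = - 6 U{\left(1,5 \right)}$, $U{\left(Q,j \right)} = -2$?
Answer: $- \frac{108657}{91} + \frac{36219 i \sqrt{55}}{182} \approx -1194.0 + 1475.9 i$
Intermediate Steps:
$D = -25365$
$c{\left(J \right)} = 12$ ($c{\left(J \right)} = \left(-6\right) \left(-2\right) = 12$)
$R{\left(t \right)} = \sqrt{-169 + t}$
$\frac{D - 10854}{c{\left(147 \right)} + R{\left(-51 \right)}} = \frac{-25365 - 10854}{12 + \sqrt{-169 - 51}} = - \frac{36219}{12 + \sqrt{-220}} = - \frac{36219}{12 + 2 i \sqrt{55}}$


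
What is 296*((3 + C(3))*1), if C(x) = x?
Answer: 1776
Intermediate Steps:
296*((3 + C(3))*1) = 296*((3 + 3)*1) = 296*(6*1) = 296*6 = 1776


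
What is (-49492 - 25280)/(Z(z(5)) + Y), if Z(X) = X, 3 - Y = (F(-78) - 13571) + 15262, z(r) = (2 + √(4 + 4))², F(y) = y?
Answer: 29871414/638369 + 149544*√2/638369 ≈ 47.125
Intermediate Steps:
z(r) = (2 + 2*√2)² (z(r) = (2 + √8)² = (2 + 2*√2)²)
Y = -1610 (Y = 3 - ((-78 - 13571) + 15262) = 3 - (-13649 + 15262) = 3 - 1*1613 = 3 - 1613 = -1610)
(-49492 - 25280)/(Z(z(5)) + Y) = (-49492 - 25280)/((12 + 8*√2) - 1610) = -74772/(-1598 + 8*√2)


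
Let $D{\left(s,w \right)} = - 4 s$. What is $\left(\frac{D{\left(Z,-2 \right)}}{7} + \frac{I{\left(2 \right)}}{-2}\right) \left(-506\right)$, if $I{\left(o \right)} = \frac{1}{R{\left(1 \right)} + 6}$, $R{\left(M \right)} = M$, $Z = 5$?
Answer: $\frac{10373}{7} \approx 1481.9$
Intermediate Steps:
$I{\left(o \right)} = \frac{1}{7}$ ($I{\left(o \right)} = \frac{1}{1 + 6} = \frac{1}{7}$)
$\left(\frac{D{\left(Z,-2 \right)}}{7} + \frac{I{\left(2 \right)}}{-2}\right) \left(-506\right) = \left(\frac{\left(-4\right) 5}{7} + \frac{1}{7 \left(-2\right)}\right) \left(-506\right) = \left(\left(-20\right) \frac{1}{7} + \frac{1}{7} \left(- \frac{1}{2}\right)\right) \left(-506\right) = \left(- \frac{20}{7} - \frac{1}{14}\right) \left(-506\right) = \left(- \frac{41}{14}\right) \left(-506\right) = \frac{10373}{7}$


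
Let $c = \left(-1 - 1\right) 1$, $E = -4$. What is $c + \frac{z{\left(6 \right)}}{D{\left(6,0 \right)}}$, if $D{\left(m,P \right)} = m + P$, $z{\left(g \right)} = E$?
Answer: $- \frac{8}{3} \approx -2.6667$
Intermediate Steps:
$z{\left(g \right)} = -4$
$D{\left(m,P \right)} = P + m$
$c = -2$ ($c = \left(-2\right) 1 = -2$)
$c + \frac{z{\left(6 \right)}}{D{\left(6,0 \right)}} = -2 + \frac{1}{0 + 6} \left(-4\right) = -2 + \frac{1}{6} \left(-4\right) = -2 - \frac{2}{3} = - \frac{8}{3}$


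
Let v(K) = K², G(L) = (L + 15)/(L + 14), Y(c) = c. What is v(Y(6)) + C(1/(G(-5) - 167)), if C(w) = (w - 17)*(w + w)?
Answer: 80702784/2229049 ≈ 36.205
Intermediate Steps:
G(L) = (15 + L)/(14 + L)
C(w) = 2*w*(-17 + w) (C(w) = (-17 + w)*(2*w) = 2*w*(-17 + w))
v(Y(6)) + C(1/(G(-5) - 167)) = 6² + 2*(-17 + 1/((15 - 5)/(14 - 5) - 167))/((15 - 5)/(14 - 5) - 167) = 36 + 2*(-17 + 1/(10/9 - 167))/(10/9 - 167) = 36 + 2*(-17 + 1/(-1493/9))/(-1493/9) = 36 + 2*(-9/1493)*(-17 - 9/1493) = 36 + 2*(-9/1493)*(-25390/1493) = 36 + 457020/2229049 = 80702784/2229049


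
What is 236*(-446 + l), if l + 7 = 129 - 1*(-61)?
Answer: -62068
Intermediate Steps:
l = 183 (l = -7 + (129 - 1*(-61)) = -7 + (129 + 61) = -7 + 190 = 183)
236*(-446 + l) = 236*(-446 + 183) = 236*(-263) = -62068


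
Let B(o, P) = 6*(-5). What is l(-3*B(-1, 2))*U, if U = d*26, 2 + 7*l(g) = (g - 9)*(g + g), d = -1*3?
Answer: -1137084/7 ≈ -1.6244e+5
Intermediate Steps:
d = -3
B(o, P) = -30
l(g) = -2/7 + 2*g*(-9 + g)/7 (l(g) = -2/7 + ((g - 9)*(g + g))/7 = -2/7 + ((-9 + g)*(2*g))/7 = -2/7 + (2*g*(-9 + g))/7 = -2/7 + 2*g*(-9 + g)/7)
U = -78 (U = -3*26 = -78)
l(-3*B(-1, 2))*U = (-2/7 - (-54)*(-30)/7 + 2*(-3*(-30))**2/7)*(-78) = (-2/7 - 18/7*90 + (2/7)*90**2)*(-78) = (-2/7 - 1620/7 + (2/7)*8100)*(-78) = (-2/7 - 1620/7 + 16200/7)*(-78) = (14578/7)*(-78) = -1137084/7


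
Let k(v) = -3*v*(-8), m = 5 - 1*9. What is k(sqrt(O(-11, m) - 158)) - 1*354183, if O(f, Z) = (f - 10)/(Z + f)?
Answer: -354183 + 72*I*sqrt(435)/5 ≈ -3.5418e+5 + 300.34*I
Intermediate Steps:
m = -4 (m = 5 - 9 = -4)
O(f, Z) = (-10 + f)/(Z + f)
k(v) = 24*v
k(sqrt(O(-11, m) - 158)) - 1*354183 = 24*sqrt((-10 - 11)/(-4 - 11) - 158) - 1*354183 = 24*sqrt(-21/(-15) - 158) - 354183 = 24*sqrt(-1/15*(-21) - 158) - 354183 = 24*sqrt(7/5 - 158) - 354183 = 24*sqrt(-783/5) - 354183 = 24*(3*I*sqrt(435)/5) - 354183 = 72*I*sqrt(435)/5 - 354183 = -354183 + 72*I*sqrt(435)/5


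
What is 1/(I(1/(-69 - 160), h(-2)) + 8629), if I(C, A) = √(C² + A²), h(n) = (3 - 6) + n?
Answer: 452513389/3904736722655 - 229*√1311026/3904736722655 ≈ 0.00011582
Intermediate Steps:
h(n) = -3 + n
I(C, A) = √(A² + C²)
1/(I(1/(-69 - 160), h(-2)) + 8629) = 1/(√((-3 - 2)² + (1/(-69 - 160))²) + 8629) = 1/(√((-5)² + (1/(-229))²) + 8629) = 1/(√(25 + (-1/229)²) + 8629) = 1/(√(25 + 1/52441) + 8629) = 1/(√(1311026/52441) + 8629) = 1/(√1311026/229 + 8629) = 1/(8629 + √1311026/229)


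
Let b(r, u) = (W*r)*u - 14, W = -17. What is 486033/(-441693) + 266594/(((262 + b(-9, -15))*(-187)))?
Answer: -1339125145/3315200427 ≈ -0.40393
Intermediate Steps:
b(r, u) = -14 - 17*r*u (b(r, u) = (-17*r)*u - 14 = -17*r*u - 14 = -14 - 17*r*u)
486033/(-441693) + 266594/(((262 + b(-9, -15))*(-187))) = 486033/(-441693) + 266594/(((262 + (-14 - 17*(-9)*(-15)))*(-187))) = 486033*(-1/441693) + 266594/(((262 + (-14 - 2295))*(-187))) = -162011/147231 + 266594/(((262 - 2309)*(-187))) = -162011/147231 + 266594/((-2047*(-187))) = -162011/147231 + 266594/382789 = -162011/147231 + 266594*(1/382789) = -162011/147231 + 15682/22517 = -1339125145/3315200427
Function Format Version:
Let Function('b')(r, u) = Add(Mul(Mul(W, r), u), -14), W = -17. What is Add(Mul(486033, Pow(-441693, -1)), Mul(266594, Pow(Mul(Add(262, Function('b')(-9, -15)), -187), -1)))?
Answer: Rational(-1339125145, 3315200427) ≈ -0.40393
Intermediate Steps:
Function('b')(r, u) = Add(-14, Mul(-17, r, u)) (Function('b')(r, u) = Add(Mul(Mul(-17, r), u), -14) = Add(Mul(-17, r, u), -14) = Add(-14, Mul(-17, r, u)))
Add(Mul(486033, Pow(-441693, -1)), Mul(266594, Pow(Mul(Add(262, Function('b')(-9, -15)), -187), -1))) = Add(Mul(486033, Pow(-441693, -1)), Mul(266594, Pow(Mul(Add(262, Add(-14, Mul(-17, -9, -15))), -187), -1))) = Add(Mul(486033, Rational(-1, 441693)), Mul(266594, Pow(Mul(Add(262, Add(-14, -2295)), -187), -1))) = Add(Rational(-162011, 147231), Mul(266594, Pow(Mul(Add(262, -2309), -187), -1))) = Add(Rational(-162011, 147231), Mul(266594, Pow(Mul(-2047, -187), -1))) = Add(Rational(-162011, 147231), Mul(266594, Pow(382789, -1))) = Add(Rational(-162011, 147231), Mul(266594, Rational(1, 382789))) = Add(Rational(-162011, 147231), Rational(15682, 22517)) = Rational(-1339125145, 3315200427)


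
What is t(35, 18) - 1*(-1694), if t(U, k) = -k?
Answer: 1676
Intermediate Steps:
t(35, 18) - 1*(-1694) = -1*18 - 1*(-1694) = -18 + 1694 = 1676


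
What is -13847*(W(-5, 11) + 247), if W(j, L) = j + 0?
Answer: -3350974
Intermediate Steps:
W(j, L) = j
-13847*(W(-5, 11) + 247) = -13847*(-5 + 247) = -13847*242 = -3350974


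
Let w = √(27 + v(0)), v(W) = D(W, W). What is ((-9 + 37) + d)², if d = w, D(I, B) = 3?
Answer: (28 + √30)² ≈ 1120.7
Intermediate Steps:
v(W) = 3
w = √30 (w = √(27 + 3) = √30 ≈ 5.4772)
d = √30 ≈ 5.4772
((-9 + 37) + d)² = ((-9 + 37) + √30)² = (28 + √30)²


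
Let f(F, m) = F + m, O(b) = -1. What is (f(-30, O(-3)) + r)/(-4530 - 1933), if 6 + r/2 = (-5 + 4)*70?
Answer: 183/6463 ≈ 0.028315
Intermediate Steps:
r = -152 (r = -12 + 2*((-5 + 4)*70) = -12 + 2*(-1*70) = -12 + 2*(-70) = -12 - 140 = -152)
(f(-30, O(-3)) + r)/(-4530 - 1933) = ((-30 - 1) - 152)/(-4530 - 1933) = (-31 - 152)/(-6463) = -183*(-1/6463) = 183/6463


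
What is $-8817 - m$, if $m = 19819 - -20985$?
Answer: $-49621$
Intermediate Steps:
$m = 40804$ ($m = 19819 + 20985 = 40804$)
$-8817 - m = -8817 - 40804 = -49621$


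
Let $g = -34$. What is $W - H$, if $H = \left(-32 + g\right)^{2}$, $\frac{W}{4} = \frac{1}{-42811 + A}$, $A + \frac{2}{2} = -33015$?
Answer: $- \frac{330302416}{75827} \approx -4356.0$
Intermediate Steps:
$A = -33016$ ($A = -1 - 33015 = -33016$)
$W = - \frac{4}{75827}$ ($W = \frac{4}{-42811 - 33016} = \frac{4}{-75827} = 4 \left(- \frac{1}{75827}\right) = - \frac{4}{75827} \approx -5.2752 \cdot 10^{-5}$)
$H = 4356$ ($H = \left(-32 - 34\right)^{2} = \left(-66\right)^{2} = 4356$)
$W - H = - \frac{4}{75827} - 4356 = - \frac{330302416}{75827}$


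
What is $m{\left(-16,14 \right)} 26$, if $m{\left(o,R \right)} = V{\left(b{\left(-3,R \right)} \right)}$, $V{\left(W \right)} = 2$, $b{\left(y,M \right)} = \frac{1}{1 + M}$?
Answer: $52$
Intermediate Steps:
$m{\left(o,R \right)} = 2$
$m{\left(-16,14 \right)} 26 = 2 \cdot 26 = 52$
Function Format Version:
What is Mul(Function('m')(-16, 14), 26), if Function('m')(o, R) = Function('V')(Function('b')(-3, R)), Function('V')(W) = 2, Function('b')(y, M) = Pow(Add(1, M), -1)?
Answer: 52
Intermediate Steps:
Function('m')(o, R) = 2
Mul(Function('m')(-16, 14), 26) = Mul(2, 26) = 52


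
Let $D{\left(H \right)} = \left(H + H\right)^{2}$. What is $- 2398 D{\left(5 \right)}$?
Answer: $-239800$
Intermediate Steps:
$D{\left(H \right)} = 4 H^{2}$ ($D{\left(H \right)} = \left(2 H\right)^{2} = 4 H^{2}$)
$- 2398 D{\left(5 \right)} = - 2398 \cdot 4 \cdot 5^{2} = - 2398 \cdot 4 \cdot 25 = \left(-2398\right) 100 = -239800$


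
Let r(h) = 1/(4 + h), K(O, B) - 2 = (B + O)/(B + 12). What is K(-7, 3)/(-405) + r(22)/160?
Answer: -20417/5054400 ≈ -0.0040395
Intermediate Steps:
K(O, B) = 2 + (B + O)/(12 + B) (K(O, B) = 2 + (B + O)/(B + 12) = 2 + (B + O)/(12 + B))
K(-7, 3)/(-405) + r(22)/160 = ((24 - 7 + 3*3)/(12 + 3))/(-405) + 1/((4 + 22)*160) = ((24 - 7 + 9)/15)*(-1/405) + (1/160)/26 = ((1/15)*26)*(-1/405) + (1/26)*(1/160) = (26/15)*(-1/405) + 1/4160 = -26/6075 + 1/4160 = -20417/5054400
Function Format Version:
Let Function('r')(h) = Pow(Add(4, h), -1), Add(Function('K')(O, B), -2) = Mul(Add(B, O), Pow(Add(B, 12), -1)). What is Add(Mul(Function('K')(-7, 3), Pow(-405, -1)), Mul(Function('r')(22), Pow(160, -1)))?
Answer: Rational(-20417, 5054400) ≈ -0.0040395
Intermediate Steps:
Function('K')(O, B) = Add(2, Mul(Pow(Add(12, B), -1), Add(B, O))) (Function('K')(O, B) = Add(2, Mul(Add(B, O), Pow(Add(B, 12), -1))) = Add(2, Mul(Add(B, O), Pow(Add(12, B), -1))) = Add(2, Mul(Pow(Add(12, B), -1), Add(B, O))))
Add(Mul(Function('K')(-7, 3), Pow(-405, -1)), Mul(Function('r')(22), Pow(160, -1))) = Add(Mul(Mul(Pow(Add(12, 3), -1), Add(24, -7, Mul(3, 3))), Pow(-405, -1)), Mul(Pow(Add(4, 22), -1), Pow(160, -1))) = Add(Mul(Mul(Pow(15, -1), Add(24, -7, 9)), Rational(-1, 405)), Mul(Pow(26, -1), Rational(1, 160))) = Add(Mul(Mul(Rational(1, 15), 26), Rational(-1, 405)), Mul(Rational(1, 26), Rational(1, 160))) = Add(Mul(Rational(26, 15), Rational(-1, 405)), Rational(1, 4160)) = Add(Rational(-26, 6075), Rational(1, 4160)) = Rational(-20417, 5054400)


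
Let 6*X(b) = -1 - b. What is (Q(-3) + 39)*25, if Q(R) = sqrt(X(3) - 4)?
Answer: 975 + 25*I*sqrt(42)/3 ≈ 975.0 + 54.006*I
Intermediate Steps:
X(b) = -1/6 - b/6 (X(b) = (-1 - b)/6 = -1/6 - b/6)
Q(R) = I*sqrt(42)/3 (Q(R) = sqrt((-1/6 - 1/6*3) - 4) = sqrt((-1/6 - 1/2) - 4) = sqrt(-2/3 - 4) = sqrt(-14/3) = I*sqrt(42)/3)
(Q(-3) + 39)*25 = (I*sqrt(42)/3 + 39)*25 = (39 + I*sqrt(42)/3)*25 = 975 + 25*I*sqrt(42)/3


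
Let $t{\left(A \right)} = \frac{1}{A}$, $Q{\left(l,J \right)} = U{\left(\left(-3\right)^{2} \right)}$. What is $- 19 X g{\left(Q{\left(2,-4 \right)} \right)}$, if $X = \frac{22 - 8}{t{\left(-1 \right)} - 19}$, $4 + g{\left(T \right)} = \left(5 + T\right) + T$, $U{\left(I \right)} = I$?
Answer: $\frac{2527}{10} \approx 252.7$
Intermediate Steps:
$Q{\left(l,J \right)} = 9$ ($Q{\left(l,J \right)} = \left(-3\right)^{2} = 9$)
$g{\left(T \right)} = 1 + 2 T$ ($g{\left(T \right)} = -4 + \left(\left(5 + T\right) + T\right) = -4 + \left(5 + 2 T\right) = 1 + 2 T$)
$X = - \frac{7}{10}$ ($X = \frac{22 - 8}{\frac{1}{-1} - 19} = \frac{14}{-1 - 19} = \frac{14}{-20} = 14 \left(- \frac{1}{20}\right) = - \frac{7}{10} \approx -0.7$)
$- 19 X g{\left(Q{\left(2,-4 \right)} \right)} = \left(-19\right) \left(- \frac{7}{10}\right) \left(1 + 2 \cdot 9\right) = \frac{133 \left(1 + 18\right)}{10} = \frac{133}{10} \cdot 19 = \frac{2527}{10}$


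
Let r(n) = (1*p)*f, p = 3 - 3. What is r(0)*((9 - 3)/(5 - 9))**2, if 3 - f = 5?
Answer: 0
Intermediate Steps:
f = -2 (f = 3 - 1*5 = 3 - 5 = -2)
p = 0
r(n) = 0 (r(n) = (1*0)*(-2) = 0*(-2) = 0)
r(0)*((9 - 3)/(5 - 9))**2 = 0*((9 - 3)/(5 - 9))**2 = 0*(6/(-4))**2 = 0*(6*(-1/4))**2 = 0*(-3/2)**2 = 0*(9/4) = 0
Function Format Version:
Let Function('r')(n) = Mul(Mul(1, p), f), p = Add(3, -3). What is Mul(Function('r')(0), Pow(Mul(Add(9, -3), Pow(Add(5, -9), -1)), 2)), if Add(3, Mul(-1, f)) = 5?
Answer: 0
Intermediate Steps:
f = -2 (f = Add(3, Mul(-1, 5)) = Add(3, -5) = -2)
p = 0
Function('r')(n) = 0 (Function('r')(n) = Mul(Mul(1, 0), -2) = Mul(0, -2) = 0)
Mul(Function('r')(0), Pow(Mul(Add(9, -3), Pow(Add(5, -9), -1)), 2)) = Mul(0, Pow(Mul(Add(9, -3), Pow(Add(5, -9), -1)), 2)) = Mul(0, Pow(Mul(6, Pow(-4, -1)), 2)) = Mul(0, Pow(Mul(6, Rational(-1, 4)), 2)) = Mul(0, Pow(Rational(-3, 2), 2)) = Mul(0, Rational(9, 4)) = 0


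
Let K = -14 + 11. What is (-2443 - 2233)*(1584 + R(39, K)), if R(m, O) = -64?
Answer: -7107520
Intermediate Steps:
K = -3
(-2443 - 2233)*(1584 + R(39, K)) = (-2443 - 2233)*(1584 - 64) = -4676*1520 = -7107520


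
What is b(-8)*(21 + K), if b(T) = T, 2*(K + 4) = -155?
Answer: 484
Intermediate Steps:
K = -163/2 (K = -4 + (1/2)*(-155) = -4 - 155/2 = -163/2 ≈ -81.500)
b(-8)*(21 + K) = -8*(21 - 163/2) = -8*(-121/2) = 484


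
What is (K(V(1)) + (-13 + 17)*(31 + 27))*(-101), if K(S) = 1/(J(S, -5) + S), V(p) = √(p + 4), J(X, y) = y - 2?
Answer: -1030301/44 + 101*√5/44 ≈ -23411.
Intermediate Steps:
J(X, y) = -2 + y
V(p) = √(4 + p)
K(S) = 1/(-7 + S) (K(S) = 1/((-2 - 5) + S) = 1/(-7 + S))
(K(V(1)) + (-13 + 17)*(31 + 27))*(-101) = (1/(-7 + √(4 + 1)) + (-13 + 17)*(31 + 27))*(-101) = (1/(-7 + √5) + 4*58)*(-101) = (1/(-7 + √5) + 232)*(-101) = (232 + 1/(-7 + √5))*(-101) = -23432 - 101/(-7 + √5)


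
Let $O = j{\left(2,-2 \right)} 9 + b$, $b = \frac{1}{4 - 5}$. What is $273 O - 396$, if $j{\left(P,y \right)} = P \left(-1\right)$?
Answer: $-5583$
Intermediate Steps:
$j{\left(P,y \right)} = - P$
$b = -1$ ($b = \frac{1}{-1} = -1$)
$O = -19$ ($O = \left(-1\right) 2 \cdot 9 - 1 = \left(-2\right) 9 - 1 = -18 - 1 = -19$)
$273 O - 396 = 273 \left(-19\right) - 396 = -5187 - 396 = -5583$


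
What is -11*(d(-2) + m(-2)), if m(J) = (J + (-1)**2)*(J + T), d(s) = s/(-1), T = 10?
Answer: 66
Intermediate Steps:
d(s) = -s (d(s) = s*(-1) = -s)
m(J) = (1 + J)*(10 + J) (m(J) = (J + (-1)**2)*(J + 10) = (J + 1)*(10 + J) = (1 + J)*(10 + J))
-11*(d(-2) + m(-2)) = -11*(-1*(-2) + (10 + (-2)**2 + 11*(-2))) = -11*(2 + (10 + 4 - 22)) = -11*(2 - 8) = -11*(-6) = 66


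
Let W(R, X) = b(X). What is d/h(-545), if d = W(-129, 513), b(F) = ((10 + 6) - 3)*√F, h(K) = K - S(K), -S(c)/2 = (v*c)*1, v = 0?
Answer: -39*√57/545 ≈ -0.54026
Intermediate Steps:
S(c) = 0 (S(c) = -2*0*c = -0 = -2*0 = 0)
h(K) = K (h(K) = K - 1*0 = K + 0 = K)
b(F) = 13*√F (b(F) = (16 - 3)*√F = 13*√F)
W(R, X) = 13*√X
d = 39*√57 (d = 13*√513 = 13*(3*√57) = 39*√57 ≈ 294.44)
d/h(-545) = (39*√57)/(-545) = (39*√57)*(-1/545) = -39*√57/545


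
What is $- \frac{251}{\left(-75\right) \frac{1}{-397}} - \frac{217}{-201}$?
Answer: $- \frac{6670924}{5025} \approx -1327.5$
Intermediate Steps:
$- \frac{251}{\left(-75\right) \frac{1}{-397}} - \frac{217}{-201} = - \frac{251}{\left(-75\right) \left(- \frac{1}{397}\right)} - - \frac{217}{201} = - \frac{251}{\frac{75}{397}} + \frac{217}{201} = \left(-251\right) \frac{397}{75} + \frac{217}{201} = - \frac{99647}{75} + \frac{217}{201} = - \frac{6670924}{5025}$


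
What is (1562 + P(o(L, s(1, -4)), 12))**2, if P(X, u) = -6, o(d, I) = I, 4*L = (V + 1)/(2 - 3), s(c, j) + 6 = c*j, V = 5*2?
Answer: 2421136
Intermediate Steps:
V = 10
s(c, j) = -6 + c*j
L = -11/4 (L = ((10 + 1)/(2 - 3))/4 = (11/(-1))/4 = (11*(-1))/4 = (1/4)*(-11) = -11/4 ≈ -2.7500)
(1562 + P(o(L, s(1, -4)), 12))**2 = (1562 - 6)**2 = 1556**2 = 2421136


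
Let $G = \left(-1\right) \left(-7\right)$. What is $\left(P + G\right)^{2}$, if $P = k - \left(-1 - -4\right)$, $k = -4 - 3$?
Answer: $9$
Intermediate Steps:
$k = -7$ ($k = -4 - 3 = -7$)
$P = -10$ ($P = -7 - \left(-1 - -4\right) = -7 - \left(-1 + 4\right) = -7 - 3 = -10$)
$G = 7$
$\left(P + G\right)^{2} = \left(-10 + 7\right)^{2} = \left(-3\right)^{2} = 9$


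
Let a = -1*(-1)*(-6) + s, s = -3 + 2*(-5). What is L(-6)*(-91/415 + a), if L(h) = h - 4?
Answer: 15952/83 ≈ 192.19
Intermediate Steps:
L(h) = -4 + h
s = -13 (s = -3 - 10 = -13)
a = -19 (a = -1*(-1)*(-6) - 13 = 1*(-6) - 13 = -6 - 13 = -19)
L(-6)*(-91/415 + a) = (-4 - 6)*(-91/415 - 19) = -10*(-91*1/415 - 19) = -10*(-91/415 - 19) = -10*(-7976/415) = 15952/83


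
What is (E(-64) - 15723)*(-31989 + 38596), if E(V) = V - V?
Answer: -103881861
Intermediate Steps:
E(V) = 0
(E(-64) - 15723)*(-31989 + 38596) = (0 - 15723)*(-31989 + 38596) = -15723*6607 = -103881861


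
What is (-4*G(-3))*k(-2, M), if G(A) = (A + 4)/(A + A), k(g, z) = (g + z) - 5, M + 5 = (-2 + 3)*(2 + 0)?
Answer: -20/3 ≈ -6.6667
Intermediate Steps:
M = -3 (M = -5 + (-2 + 3)*(2 + 0) = -5 + 1*2 = -5 + 2 = -3)
k(g, z) = -5 + g + z
G(A) = (4 + A)/(2*A) (G(A) = (4 + A)/((2*A)) = (4 + A)*(1/(2*A)) = (4 + A)/(2*A))
(-4*G(-3))*k(-2, M) = (-2*(4 - 3)/(-3))*(-5 - 2 - 3) = -2*(-1)/3*(-10) = -4*(-⅙)*(-10) = (⅔)*(-10) = -20/3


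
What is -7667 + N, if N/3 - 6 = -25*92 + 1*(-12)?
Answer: -14585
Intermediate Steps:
N = -6918 (N = 18 + 3*(-25*92 + 1*(-12)) = 18 + 3*(-2300 - 12) = 18 + 3*(-2312) = 18 - 6936 = -6918)
-7667 + N = -7667 - 6918 = -14585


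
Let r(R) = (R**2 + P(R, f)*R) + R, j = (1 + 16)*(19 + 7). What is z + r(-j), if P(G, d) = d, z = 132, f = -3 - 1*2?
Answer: 197264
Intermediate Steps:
f = -5 (f = -3 - 2 = -5)
j = 442 (j = 17*26 = 442)
r(R) = R**2 - 4*R (r(R) = (R**2 - 5*R) + R = R**2 - 4*R)
z + r(-j) = 132 + (-1*442)*(-4 - 1*442) = 132 - 442*(-4 - 442) = 132 - 442*(-446) = 132 + 197132 = 197264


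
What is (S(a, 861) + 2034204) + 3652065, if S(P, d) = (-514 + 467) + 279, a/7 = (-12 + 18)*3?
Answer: 5686501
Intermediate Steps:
a = 126 (a = 7*((-12 + 18)*3) = 7*(6*3) = 7*18 = 126)
S(P, d) = 232 (S(P, d) = -47 + 279 = 232)
(S(a, 861) + 2034204) + 3652065 = (232 + 2034204) + 3652065 = 2034436 + 3652065 = 5686501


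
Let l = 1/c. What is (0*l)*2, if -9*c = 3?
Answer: 0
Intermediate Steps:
c = -⅓ (c = -⅑*3 = -⅓ ≈ -0.33333)
l = -3 (l = 1/(-⅓) = -3)
(0*l)*2 = (0*(-3))*2 = 0*2 = 0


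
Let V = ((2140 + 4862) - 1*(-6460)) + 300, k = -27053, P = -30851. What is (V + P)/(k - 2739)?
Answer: 17089/29792 ≈ 0.57361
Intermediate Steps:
V = 13762 (V = (7002 + 6460) + 300 = 13462 + 300 = 13762)
(V + P)/(k - 2739) = (13762 - 30851)/(-27053 - 2739) = -17089/(-29792) = -17089*(-1/29792) = 17089/29792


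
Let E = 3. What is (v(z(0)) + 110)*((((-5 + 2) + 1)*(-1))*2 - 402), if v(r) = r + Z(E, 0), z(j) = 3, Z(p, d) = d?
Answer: -44974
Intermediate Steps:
v(r) = r (v(r) = r + 0 = r)
(v(z(0)) + 110)*((((-5 + 2) + 1)*(-1))*2 - 402) = (3 + 110)*((((-5 + 2) + 1)*(-1))*2 - 402) = 113*(((-3 + 1)*(-1))*2 - 402) = 113*(-2*(-1)*2 - 402) = 113*(2*2 - 402) = 113*(4 - 402) = 113*(-398) = -44974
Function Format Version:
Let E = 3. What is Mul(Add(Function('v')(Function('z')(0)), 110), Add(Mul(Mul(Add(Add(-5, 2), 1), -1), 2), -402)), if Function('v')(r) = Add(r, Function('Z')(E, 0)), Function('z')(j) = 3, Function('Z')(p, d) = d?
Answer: -44974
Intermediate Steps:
Function('v')(r) = r (Function('v')(r) = Add(r, 0) = r)
Mul(Add(Function('v')(Function('z')(0)), 110), Add(Mul(Mul(Add(Add(-5, 2), 1), -1), 2), -402)) = Mul(Add(3, 110), Add(Mul(Mul(Add(Add(-5, 2), 1), -1), 2), -402)) = Mul(113, Add(Mul(Mul(Add(-3, 1), -1), 2), -402)) = Mul(113, Add(Mul(Mul(-2, -1), 2), -402)) = Mul(113, Add(Mul(2, 2), -402)) = Mul(113, Add(4, -402)) = Mul(113, -398) = -44974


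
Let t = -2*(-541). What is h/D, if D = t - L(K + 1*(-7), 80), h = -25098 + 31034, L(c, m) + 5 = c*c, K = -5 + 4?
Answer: 5936/1023 ≈ 5.8025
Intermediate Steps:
K = -1
L(c, m) = -5 + c**2 (L(c, m) = -5 + c*c = -5 + c**2)
h = 5936
t = 1082
D = 1023 (D = 1082 - (-5 + (-1 + 1*(-7))**2) = 1082 - (-5 + (-1 - 7)**2) = 1082 - (-5 + (-8)**2) = 1082 - (-5 + 64) = 1082 - 1*59 = 1082 - 59 = 1023)
h/D = 5936/1023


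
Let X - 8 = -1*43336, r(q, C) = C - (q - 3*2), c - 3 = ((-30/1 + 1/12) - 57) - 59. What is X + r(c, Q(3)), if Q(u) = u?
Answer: -518113/12 ≈ -43176.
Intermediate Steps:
c = -1715/12 (c = 3 + (((-30/1 + 1/12) - 57) - 59) = 3 + (((-30*1 + 1*(1/12)) - 57) - 59) = 3 + (((-30 + 1/12) - 57) - 59) = 3 + ((-359/12 - 57) - 59) = 3 + (-1043/12 - 59) = 3 - 1751/12 = -1715/12 ≈ -142.92)
r(q, C) = 6 + C - q (r(q, C) = C - (q - 6) = C - (-6 + q) = C + (6 - q) = 6 + C - q)
X = -43328 (X = 8 - 1*43336 = 8 - 43336 = -43328)
X + r(c, Q(3)) = -43328 + (6 + 3 - 1*(-1715/12)) = -43328 + (6 + 3 + 1715/12) = -43328 + 1823/12 = -518113/12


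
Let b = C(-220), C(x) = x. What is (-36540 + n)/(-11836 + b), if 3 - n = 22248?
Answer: 58785/12056 ≈ 4.8760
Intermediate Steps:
n = -22245 (n = 3 - 1*22248 = 3 - 22248 = -22245)
b = -220
(-36540 + n)/(-11836 + b) = (-36540 - 22245)/(-11836 - 220) = -58785/(-12056) = -58785*(-1/12056) = 58785/12056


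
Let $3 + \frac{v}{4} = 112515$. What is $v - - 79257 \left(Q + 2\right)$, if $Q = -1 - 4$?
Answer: $212277$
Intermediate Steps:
$v = 450048$ ($v = -12 + 4 \cdot 112515 = -12 + 450060 = 450048$)
$Q = -5$ ($Q = -1 - 4 = -5$)
$v - - 79257 \left(Q + 2\right) = 450048 - - 79257 \left(-5 + 2\right) = 450048 - \left(-79257\right) \left(-3\right) = 450048 - 237771 = 212277$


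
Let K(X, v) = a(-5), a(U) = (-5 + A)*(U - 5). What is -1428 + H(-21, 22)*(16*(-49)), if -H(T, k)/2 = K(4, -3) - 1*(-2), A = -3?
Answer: 127148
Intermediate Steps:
a(U) = 40 - 8*U (a(U) = (-5 - 3)*(U - 5) = -8*(-5 + U) = 40 - 8*U)
K(X, v) = 80 (K(X, v) = 40 - 8*(-5) = 40 + 40 = 80)
H(T, k) = -164 (H(T, k) = -2*(80 - 1*(-2)) = -2*(80 + 2) = -2*82 = -164)
-1428 + H(-21, 22)*(16*(-49)) = -1428 - 2624*(-49) = -1428 - 164*(-784) = -1428 + 128576 = 127148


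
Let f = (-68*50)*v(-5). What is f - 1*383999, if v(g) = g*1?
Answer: -366999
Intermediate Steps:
v(g) = g
f = 17000 (f = -68*50*(-5) = -3400*(-5) = 17000)
f - 1*383999 = 17000 - 1*383999 = 17000 - 383999 = -366999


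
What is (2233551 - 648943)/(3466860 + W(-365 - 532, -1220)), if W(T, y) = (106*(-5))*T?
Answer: 792304/1971135 ≈ 0.40195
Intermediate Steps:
W(T, y) = -530*T
(2233551 - 648943)/(3466860 + W(-365 - 532, -1220)) = (2233551 - 648943)/(3466860 - 530*(-365 - 532)) = 1584608/(3466860 - 530*(-897)) = 1584608/(3466860 + 475410) = 1584608/3942270 = 1584608*(1/3942270) = 792304/1971135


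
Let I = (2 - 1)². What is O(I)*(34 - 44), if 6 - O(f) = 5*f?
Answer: -10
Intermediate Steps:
I = 1 (I = 1² = 1)
O(f) = 6 - 5*f
O(I)*(34 - 44) = (6 - 5*1)*(34 - 44) = (6 - 5)*(-10) = 1*(-10) = -10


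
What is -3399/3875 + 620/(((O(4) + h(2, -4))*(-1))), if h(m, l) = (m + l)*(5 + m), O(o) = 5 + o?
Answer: 477101/3875 ≈ 123.12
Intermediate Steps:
h(m, l) = (5 + m)*(l + m) (h(m, l) = (l + m)*(5 + m) = (5 + m)*(l + m))
-3399/3875 + 620/(((O(4) + h(2, -4))*(-1))) = -3399/3875 + 620/((((5 + 4) + (2² + 5*(-4) + 5*2 - 4*2))*(-1))) = -3399*1/3875 + 620/(((9 + (4 - 20 + 10 - 8))*(-1))) = -3399/3875 + 620/(((9 - 14)*(-1))) = -3399/3875 + 620/((-5*(-1))) = -3399/3875 + 620/5 = -3399/3875 + 620*(⅕) = -3399/3875 + 124 = 477101/3875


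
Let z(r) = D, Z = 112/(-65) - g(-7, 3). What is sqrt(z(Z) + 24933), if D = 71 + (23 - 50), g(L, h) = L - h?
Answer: sqrt(24977) ≈ 158.04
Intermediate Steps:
Z = 538/65 (Z = 112/(-65) - (-7 - 1*3) = 112*(-1/65) - (-7 - 3) = -112/65 - 1*(-10) = -112/65 + 10 = 538/65 ≈ 8.2769)
D = 44 (D = 71 - 27 = 44)
z(r) = 44
sqrt(z(Z) + 24933) = sqrt(44 + 24933) = sqrt(24977)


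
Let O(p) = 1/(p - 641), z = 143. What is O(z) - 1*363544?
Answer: -181044913/498 ≈ -3.6354e+5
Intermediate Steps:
O(p) = 1/(-641 + p)
O(z) - 1*363544 = 1/(-641 + 143) - 1*363544 = 1/(-498) - 363544 = -1/498 - 363544 = -181044913/498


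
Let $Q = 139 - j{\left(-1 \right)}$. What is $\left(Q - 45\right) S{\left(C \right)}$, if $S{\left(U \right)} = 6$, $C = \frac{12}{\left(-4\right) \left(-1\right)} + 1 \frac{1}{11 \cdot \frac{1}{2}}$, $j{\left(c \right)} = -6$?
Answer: $600$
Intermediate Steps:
$C = \frac{35}{11}$ ($C = \frac{12}{4} + 1 \frac{1}{11 \cdot \frac{1}{2}} = 12 \cdot \frac{1}{4} + 1 \frac{1}{\frac{11}{2}} = 3 + 1 \cdot \frac{2}{11} = 3 + \frac{2}{11} = \frac{35}{11} \approx 3.1818$)
$Q = 145$ ($Q = 139 - -6 = 139 + 6 = 145$)
$\left(Q - 45\right) S{\left(C \right)} = \left(145 - 45\right) 6 = 100 \cdot 6 = 600$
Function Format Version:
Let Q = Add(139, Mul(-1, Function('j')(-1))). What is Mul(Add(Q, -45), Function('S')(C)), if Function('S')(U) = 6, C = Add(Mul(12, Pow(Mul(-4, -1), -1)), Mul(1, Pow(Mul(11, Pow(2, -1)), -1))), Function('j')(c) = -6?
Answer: 600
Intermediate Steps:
C = Rational(35, 11) (C = Add(Mul(12, Pow(4, -1)), Mul(1, Pow(Mul(11, Rational(1, 2)), -1))) = Add(Mul(12, Rational(1, 4)), Mul(1, Pow(Rational(11, 2), -1))) = Add(3, Mul(1, Rational(2, 11))) = Add(3, Rational(2, 11)) = Rational(35, 11) ≈ 3.1818)
Q = 145 (Q = Add(139, Mul(-1, -6)) = Add(139, 6) = 145)
Mul(Add(Q, -45), Function('S')(C)) = Mul(Add(145, -45), 6) = Mul(100, 6) = 600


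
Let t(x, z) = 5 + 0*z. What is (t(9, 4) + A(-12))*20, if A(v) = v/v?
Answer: 120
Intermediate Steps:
t(x, z) = 5 (t(x, z) = 5 + 0 = 5)
A(v) = 1
(t(9, 4) + A(-12))*20 = (5 + 1)*20 = 6*20 = 120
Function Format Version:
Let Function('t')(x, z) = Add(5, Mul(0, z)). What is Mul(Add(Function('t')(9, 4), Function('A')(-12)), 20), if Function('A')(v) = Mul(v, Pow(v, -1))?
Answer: 120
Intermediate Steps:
Function('t')(x, z) = 5 (Function('t')(x, z) = Add(5, 0) = 5)
Function('A')(v) = 1
Mul(Add(Function('t')(9, 4), Function('A')(-12)), 20) = Mul(Add(5, 1), 20) = Mul(6, 20) = 120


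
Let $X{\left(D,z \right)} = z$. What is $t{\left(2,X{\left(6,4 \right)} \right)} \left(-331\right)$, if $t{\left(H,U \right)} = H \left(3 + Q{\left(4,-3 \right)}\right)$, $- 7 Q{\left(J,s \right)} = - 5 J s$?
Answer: $\frac{25818}{7} \approx 3688.3$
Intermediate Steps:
$Q{\left(J,s \right)} = \frac{5 J s}{7}$ ($Q{\left(J,s \right)} = - \frac{- 5 J s}{7} = - \frac{\left(-5\right) J s}{7} = \frac{5 J s}{7}$)
$t{\left(H,U \right)} = - \frac{39 H}{7}$ ($t{\left(H,U \right)} = H \left(3 + \frac{5}{7} \cdot 4 \left(-3\right)\right) = H \left(3 - \frac{60}{7}\right) = H \left(- \frac{39}{7}\right) = - \frac{39 H}{7}$)
$t{\left(2,X{\left(6,4 \right)} \right)} \left(-331\right) = \left(- \frac{39}{7}\right) 2 \left(-331\right) = \left(- \frac{78}{7}\right) \left(-331\right) = \frac{25818}{7}$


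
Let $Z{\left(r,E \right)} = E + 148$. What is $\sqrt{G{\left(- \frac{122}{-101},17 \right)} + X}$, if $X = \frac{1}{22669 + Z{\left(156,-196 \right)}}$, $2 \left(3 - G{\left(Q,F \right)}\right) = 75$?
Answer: $\frac{i \sqrt{70615839974}}{45242} \approx 5.8737 i$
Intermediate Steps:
$G{\left(Q,F \right)} = - \frac{69}{2}$ ($G{\left(Q,F \right)} = 3 - \frac{75}{2} = - \frac{69}{2}$)
$Z{\left(r,E \right)} = 148 + E$
$X = \frac{1}{22621}$ ($X = \frac{1}{22669 + \left(148 - 196\right)} = \frac{1}{22669 - 48} = \frac{1}{22621} \approx 4.4207 \cdot 10^{-5}$)
$\sqrt{G{\left(- \frac{122}{-101},17 \right)} + X} = \sqrt{- \frac{69}{2} + \frac{1}{22621}} = \sqrt{- \frac{1560847}{45242}} = \frac{i \sqrt{70615839974}}{45242}$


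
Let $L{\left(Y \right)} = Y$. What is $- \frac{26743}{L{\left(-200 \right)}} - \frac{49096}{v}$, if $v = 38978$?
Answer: $\frac{516284727}{3897800} \approx 132.46$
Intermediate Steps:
$- \frac{26743}{L{\left(-200 \right)}} - \frac{49096}{v} = - \frac{26743}{-200} - \frac{49096}{38978} = \left(-26743\right) \left(- \frac{1}{200}\right) - \frac{24548}{19489} = \frac{26743}{200} - \frac{24548}{19489} = \frac{516284727}{3897800}$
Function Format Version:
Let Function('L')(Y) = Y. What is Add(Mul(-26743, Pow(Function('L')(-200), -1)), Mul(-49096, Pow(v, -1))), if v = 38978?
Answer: Rational(516284727, 3897800) ≈ 132.46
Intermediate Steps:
Add(Mul(-26743, Pow(Function('L')(-200), -1)), Mul(-49096, Pow(v, -1))) = Add(Mul(-26743, Pow(-200, -1)), Mul(-49096, Pow(38978, -1))) = Add(Mul(-26743, Rational(-1, 200)), Mul(-49096, Rational(1, 38978))) = Add(Rational(26743, 200), Rational(-24548, 19489)) = Rational(516284727, 3897800)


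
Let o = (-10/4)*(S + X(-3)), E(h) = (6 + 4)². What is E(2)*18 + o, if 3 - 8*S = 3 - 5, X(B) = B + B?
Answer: 29015/16 ≈ 1813.4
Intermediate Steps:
E(h) = 100 (E(h) = 10² = 100)
X(B) = 2*B
S = 5/8 (S = 3/8 - (3 - 5)/8 = 3/8 - ⅛*(-2) = 3/8 + ¼ = 5/8 ≈ 0.62500)
o = 215/16 (o = (-10/4)*(5/8 + 2*(-3)) = (-10*¼)*(5/8 - 6) = -5/2*(-43/8) = 215/16 ≈ 13.438)
E(2)*18 + o = 100*18 + 215/16 = 1800 + 215/16 = 29015/16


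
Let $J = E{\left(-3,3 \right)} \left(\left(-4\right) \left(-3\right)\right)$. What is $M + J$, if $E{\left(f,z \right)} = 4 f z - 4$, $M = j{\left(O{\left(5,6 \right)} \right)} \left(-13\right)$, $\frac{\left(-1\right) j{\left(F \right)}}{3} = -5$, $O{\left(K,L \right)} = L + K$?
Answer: $-675$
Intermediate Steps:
$O{\left(K,L \right)} = K + L$
$j{\left(F \right)} = 15$ ($j{\left(F \right)} = \left(-3\right) \left(-5\right) = 15$)
$M = -195$ ($M = 15 \left(-13\right) = -195$)
$E{\left(f,z \right)} = -4 + 4 f z$ ($E{\left(f,z \right)} = 4 f z - 4 = -4 + 4 f z$)
$J = -480$ ($J = \left(-4 + 4 \left(-3\right) 3\right) \left(\left(-4\right) \left(-3\right)\right) = \left(-4 - 36\right) 12 = \left(-40\right) 12 = -480$)
$M + J = -195 - 480 = -675$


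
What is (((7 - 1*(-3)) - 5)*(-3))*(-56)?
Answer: 840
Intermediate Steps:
(((7 - 1*(-3)) - 5)*(-3))*(-56) = (((7 + 3) - 5)*(-3))*(-56) = ((10 - 5)*(-3))*(-56) = (5*(-3))*(-56) = -15*(-56) = 840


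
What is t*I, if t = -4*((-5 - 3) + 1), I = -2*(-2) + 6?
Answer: 280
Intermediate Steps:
I = 10 (I = 4 + 6 = 10)
t = 28 (t = -4*(-8 + 1) = -4*(-7) = 28)
t*I = 28*10 = 280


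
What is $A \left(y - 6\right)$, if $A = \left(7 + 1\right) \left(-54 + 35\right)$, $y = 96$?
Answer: $-13680$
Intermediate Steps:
$A = -152$ ($A = 8 \left(-19\right) = -152$)
$A \left(y - 6\right) = - 152 \left(96 - 6\right) = \left(-152\right) 90 = -13680$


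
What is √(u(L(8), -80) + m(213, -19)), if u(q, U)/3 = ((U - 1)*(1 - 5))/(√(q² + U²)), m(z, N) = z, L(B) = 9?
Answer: √(8946715893 + 6299532*√6481)/6481 ≈ 15.002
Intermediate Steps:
u(q, U) = 3*(4 - 4*U)/√(U² + q²) (u(q, U) = 3*(((U - 1)*(1 - 5))/(√(q² + U²))) = 3*(((-1 + U)*(-4))/(√(U² + q²))) = 3*((4 - 4*U)/√(U² + q²)) = 3*(4 - 4*U)/√(U² + q²))
√(u(L(8), -80) + m(213, -19)) = √(12*(1 - 1*(-80))/√((-80)² + 9²) + 213) = √(12*(1 + 80)/√(6400 + 81) + 213) = √(12*81/√6481 + 213) = √(12*(√6481/6481)*81 + 213) = √(972*√6481/6481 + 213) = √(213 + 972*√6481/6481)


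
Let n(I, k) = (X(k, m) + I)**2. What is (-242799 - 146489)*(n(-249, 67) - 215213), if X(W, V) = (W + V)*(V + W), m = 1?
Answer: -7367435786656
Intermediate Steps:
X(W, V) = (V + W)**2 (X(W, V) = (V + W)*(V + W) = (V + W)**2)
n(I, k) = (I + (1 + k)**2)**2 (n(I, k) = ((1 + k)**2 + I)**2 = (I + (1 + k)**2)**2)
(-242799 - 146489)*(n(-249, 67) - 215213) = (-242799 - 146489)*((-249 + (1 + 67)**2)**2 - 215213) = -389288*((-249 + 68**2)**2 - 215213) = -389288*((-249 + 4624)**2 - 215213) = -389288*(4375**2 - 215213) = -389288*(19140625 - 215213) = -389288*18925412 = -7367435786656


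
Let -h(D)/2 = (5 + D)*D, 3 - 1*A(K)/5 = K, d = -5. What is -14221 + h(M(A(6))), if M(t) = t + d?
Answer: -14821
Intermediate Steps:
A(K) = 15 - 5*K
M(t) = -5 + t (M(t) = t - 5 = -5 + t)
h(D) = -2*D*(5 + D) (h(D) = -2*(5 + D)*D = -2*D*(5 + D))
-14221 + h(M(A(6))) = -14221 - 2*(-5 + (15 - 5*6))*(5 + (-5 + (15 - 5*6))) = -14221 - 2*(-5 + (15 - 30))*(5 + (-5 + (15 - 30))) = -14221 - 2*(-5 - 15)*(5 + (-5 - 15)) = -14221 - 2*(-20)*(5 - 20) = -14221 - 2*(-20)*(-15) = -14221 - 600 = -14821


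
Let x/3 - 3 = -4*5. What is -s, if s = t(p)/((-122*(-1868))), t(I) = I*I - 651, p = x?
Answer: -975/113948 ≈ -0.0085565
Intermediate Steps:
x = -51 (x = 9 + 3*(-4*5) = 9 + 3*(-20) = 9 - 60 = -51)
p = -51
t(I) = -651 + I² (t(I) = I² - 651 = -651 + I²)
s = 975/113948 (s = (-651 + (-51)²)/((-122*(-1868))) = (-651 + 2601)/227896 = 1950*(1/227896) = 975/113948 ≈ 0.0085565)
-s = -1*975/113948 = -975/113948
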